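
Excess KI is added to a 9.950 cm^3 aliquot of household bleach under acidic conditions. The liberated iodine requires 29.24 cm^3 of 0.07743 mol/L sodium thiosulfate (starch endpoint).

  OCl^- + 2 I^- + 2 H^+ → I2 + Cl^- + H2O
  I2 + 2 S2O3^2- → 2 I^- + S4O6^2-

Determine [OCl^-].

0.1138 mol/L

n(S2O3^2-) = 0.02924 × 0.07743 = 2.264 × 10^-3 mol
n(I2) = n(S2O3^2-)/2 = 1.132 × 10^-3 mol
n(OCl^-) in the aliquot = 1.132 × 10^-3 mol (1:1 ratio)
[OCl^-] = 1.132 × 10^-3 / 0.009950 = 0.1138 mol/L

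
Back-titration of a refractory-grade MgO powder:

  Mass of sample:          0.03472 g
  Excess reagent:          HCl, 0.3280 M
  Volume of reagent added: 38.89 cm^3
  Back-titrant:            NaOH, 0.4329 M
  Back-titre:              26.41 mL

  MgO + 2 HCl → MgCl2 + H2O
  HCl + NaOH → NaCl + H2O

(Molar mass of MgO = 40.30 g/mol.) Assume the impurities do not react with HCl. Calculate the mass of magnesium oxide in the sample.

0.02666 g

n(HCl) added = 0.03889 × 0.3280 = 0.01276 mol
n(NaOH) used in back-titration = 0.02641 × 0.4329 = 0.01143 mol
n(HCl) left over = 0.01143 mol (1:1 ratio)
n(HCl) consumed by analyte = 0.01276 − 0.01143 = 1.323 × 10^-3 mol
From the 1:2 ratio, n(MgO) = 1/2 × 1.323 × 10^-3 = 6.615 × 10^-4 mol
mass of MgO = 6.615 × 10^-4 × 40.30 = 0.02666 g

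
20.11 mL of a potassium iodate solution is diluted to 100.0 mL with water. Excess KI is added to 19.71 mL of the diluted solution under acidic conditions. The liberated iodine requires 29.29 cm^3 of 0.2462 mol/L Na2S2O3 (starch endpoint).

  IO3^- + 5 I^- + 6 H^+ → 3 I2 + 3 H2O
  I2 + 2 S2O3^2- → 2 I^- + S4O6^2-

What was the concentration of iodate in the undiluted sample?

n(S2O3^2-) = 0.02929 × 0.2462 = 7.211 × 10^-3 mol
n(I2) = n(S2O3^2-)/2 = 3.606 × 10^-3 mol
From the 1:3 ratio, n(IO3^-) in the aliquot = 1/3 × 3.606 × 10^-3 = 1.202 × 10^-3 mol
[IO3^-]_dilute = 1.202 × 10^-3 / 0.01971 = 0.06098 mol/L
[IO3^-]_original = 0.06098 × 100.0/20.11 = 0.3032 mol/L

0.3032 mol/L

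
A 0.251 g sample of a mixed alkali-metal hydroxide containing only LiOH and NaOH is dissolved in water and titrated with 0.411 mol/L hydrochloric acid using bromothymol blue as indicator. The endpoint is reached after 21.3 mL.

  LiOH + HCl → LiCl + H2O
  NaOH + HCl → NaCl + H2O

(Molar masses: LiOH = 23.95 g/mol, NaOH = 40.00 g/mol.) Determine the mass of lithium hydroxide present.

0.148 g

n(HCl) = 0.0213 × 0.411 = 8.75 × 10^-3 mol
Let x = n(LiOH), y = n(NaOH).
Titrant: 1x + 1y = 8.75 × 10^-3;  mass: 23.95x + 40.00y = 0.251
Solving, x = 6.18 × 10^-3 mol, y = 2.58 × 10^-3 mol
mass of LiOH = 6.18 × 10^-3 × 23.95 = 0.148 g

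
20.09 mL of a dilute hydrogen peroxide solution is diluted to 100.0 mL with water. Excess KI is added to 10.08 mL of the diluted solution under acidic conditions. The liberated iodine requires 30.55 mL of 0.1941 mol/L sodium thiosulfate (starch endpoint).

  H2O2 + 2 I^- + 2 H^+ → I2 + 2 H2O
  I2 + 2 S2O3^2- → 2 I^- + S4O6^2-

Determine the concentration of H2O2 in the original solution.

1.464 mol/L

n(S2O3^2-) = 0.03055 × 0.1941 = 5.930 × 10^-3 mol
n(I2) = n(S2O3^2-)/2 = 2.965 × 10^-3 mol
n(H2O2) in the aliquot = 2.965 × 10^-3 mol (1:1 ratio)
[H2O2]_dilute = 2.965 × 10^-3 / 0.01008 = 0.2941 mol/L
[H2O2]_original = 0.2941 × 100.0/20.09 = 1.464 mol/L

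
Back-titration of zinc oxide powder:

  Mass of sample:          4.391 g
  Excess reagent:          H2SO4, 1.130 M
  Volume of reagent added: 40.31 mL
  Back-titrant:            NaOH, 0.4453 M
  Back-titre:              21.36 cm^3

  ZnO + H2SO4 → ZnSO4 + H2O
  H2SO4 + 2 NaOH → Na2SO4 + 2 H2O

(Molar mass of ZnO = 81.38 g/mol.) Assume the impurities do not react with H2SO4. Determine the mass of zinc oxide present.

3.320 g

n(H2SO4) added = 0.04031 × 1.130 = 0.04555 mol
n(NaOH) used in back-titration = 0.02136 × 0.4453 = 9.512 × 10^-3 mol
From the 1:2 ratio, n(H2SO4) left over = 1/2 × 9.512 × 10^-3 = 4.756 × 10^-3 mol
n(H2SO4) consumed by analyte = 0.04555 − 4.756 × 10^-3 = 0.04079 mol
n(ZnO) = 0.04079 mol (1:1 ratio)
mass of ZnO = 0.04079 × 81.38 = 3.320 g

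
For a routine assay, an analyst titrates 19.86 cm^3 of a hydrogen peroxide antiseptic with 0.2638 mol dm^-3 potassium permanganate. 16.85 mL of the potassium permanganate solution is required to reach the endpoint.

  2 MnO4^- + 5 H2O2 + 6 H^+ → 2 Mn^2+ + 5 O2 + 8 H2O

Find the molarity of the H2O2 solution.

0.5595 mol/L

n(KMnO4) = 0.01685 L × 0.2638 mol/L = 4.445 × 10^-3 mol
From the 5:2 mole ratio, n(H2O2) = 5/2 × 4.445 × 10^-3 = 0.01111 mol
[H2O2] = 0.01111 mol / 0.01986 L = 0.5595 mol/L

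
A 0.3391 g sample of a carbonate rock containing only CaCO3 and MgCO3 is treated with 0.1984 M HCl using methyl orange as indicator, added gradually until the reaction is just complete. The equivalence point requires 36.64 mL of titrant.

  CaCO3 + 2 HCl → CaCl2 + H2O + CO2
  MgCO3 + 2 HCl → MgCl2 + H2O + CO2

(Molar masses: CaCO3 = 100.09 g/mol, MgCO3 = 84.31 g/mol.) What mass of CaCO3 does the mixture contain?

0.2072 g

n(HCl) = 0.03664 × 0.1984 = 7.269 × 10^-3 mol
Let x = n(CaCO3), y = n(MgCO3).
Titrant: 2x + 2y = 7.269 × 10^-3;  mass: 100.09x + 84.31y = 0.3391
Solving, x = 2.070 × 10^-3 mol, y = 1.565 × 10^-3 mol
mass of CaCO3 = 2.070 × 10^-3 × 100.09 = 0.2072 g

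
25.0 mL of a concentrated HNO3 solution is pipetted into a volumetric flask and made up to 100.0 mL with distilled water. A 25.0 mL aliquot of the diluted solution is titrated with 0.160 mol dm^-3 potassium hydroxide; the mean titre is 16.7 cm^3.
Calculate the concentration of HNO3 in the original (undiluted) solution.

0.428 mol/L

HNO3 + KOH → KNO3 + H2O
n(KOH) = 0.0167 × 0.160 = 2.67 × 10^-3 mol
n(HNO3) in the aliquot = 2.67 × 10^-3 mol (1:1 ratio)
[HNO3]_dilute = 2.67 × 10^-3 / 0.0250 = 0.107 mol/L
Dilution factor = 100.0 / 25.0 = 4.000
[HNO3]_stock = 0.107 × 4.000 = 0.428 mol/L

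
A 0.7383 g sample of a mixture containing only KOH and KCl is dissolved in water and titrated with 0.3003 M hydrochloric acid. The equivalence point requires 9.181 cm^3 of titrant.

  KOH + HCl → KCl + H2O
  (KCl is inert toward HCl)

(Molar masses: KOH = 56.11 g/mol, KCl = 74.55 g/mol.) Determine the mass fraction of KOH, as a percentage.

n(HCl) = 0.009181 × 0.3003 = 2.757 × 10^-3 mol
Let x = n(KOH), y = n(KCl).
Titrant: 1x = 2.757 × 10^-3;  mass: 56.11x + 74.55y = 0.7383
Solving, x = 2.757 × 10^-3 mol, y = 7.828 × 10^-3 mol
mass of KOH = 2.757 × 10^-3 × 56.11 = 0.1547 g
% KOH = 0.1547 / 0.7383 × 100 = 20.95 %

20.95 %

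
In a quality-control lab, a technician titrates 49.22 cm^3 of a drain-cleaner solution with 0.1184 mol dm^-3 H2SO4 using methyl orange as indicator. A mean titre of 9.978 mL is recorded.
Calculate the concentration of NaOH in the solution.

2 NaOH + H2SO4 → Na2SO4 + 2 H2O
n(H2SO4) = 0.009978 L × 0.1184 mol/L = 1.181 × 10^-3 mol
From the 2:1 mole ratio, n(NaOH) = 2/1 × 1.181 × 10^-3 = 2.363 × 10^-3 mol
[NaOH] = 2.363 × 10^-3 mol / 0.04922 L = 0.04800 mol/L

0.04800 mol/L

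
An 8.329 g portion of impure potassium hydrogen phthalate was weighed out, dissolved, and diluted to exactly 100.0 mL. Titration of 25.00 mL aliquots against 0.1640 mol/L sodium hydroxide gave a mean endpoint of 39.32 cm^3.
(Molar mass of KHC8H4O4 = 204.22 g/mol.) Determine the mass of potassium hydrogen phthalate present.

5.268 g

KHC8H4O4 + NaOH → KNaC8H4O4 + H2O
n(NaOH) per titration = 0.03932 × 0.1640 = 6.448 × 10^-3 mol
n(KHC8H4O4) in each aliquot = 6.448 × 10^-3 mol (1:1 ratio)
n(KHC8H4O4) in the whole flask = 6.448 × 10^-3 × 100.0/25.00 = 0.02579 mol
mass of KHC8H4O4 = 0.02579 × 204.22 = 5.268 g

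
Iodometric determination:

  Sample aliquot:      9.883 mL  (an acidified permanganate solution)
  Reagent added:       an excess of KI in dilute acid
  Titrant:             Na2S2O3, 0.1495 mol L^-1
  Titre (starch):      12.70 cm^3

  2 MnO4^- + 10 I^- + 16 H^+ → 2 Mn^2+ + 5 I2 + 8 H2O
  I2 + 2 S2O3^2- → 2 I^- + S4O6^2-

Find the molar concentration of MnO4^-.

n(S2O3^2-) = 0.01270 × 0.1495 = 1.899 × 10^-3 mol
n(I2) = n(S2O3^2-)/2 = 9.493 × 10^-4 mol
From the 2:5 ratio, n(MnO4^-) in the aliquot = 2/5 × 9.493 × 10^-4 = 3.797 × 10^-4 mol
[MnO4^-] = 3.797 × 10^-4 / 0.009883 = 0.03842 mol/L

0.03842 mol/L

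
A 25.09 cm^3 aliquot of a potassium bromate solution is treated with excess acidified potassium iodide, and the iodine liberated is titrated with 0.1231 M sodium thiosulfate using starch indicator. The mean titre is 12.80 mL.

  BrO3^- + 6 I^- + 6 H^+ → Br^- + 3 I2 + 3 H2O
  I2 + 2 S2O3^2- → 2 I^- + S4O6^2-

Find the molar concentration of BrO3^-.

n(S2O3^2-) = 0.01280 × 0.1231 = 1.576 × 10^-3 mol
n(I2) = n(S2O3^2-)/2 = 7.878 × 10^-4 mol
From the 1:3 ratio, n(BrO3^-) in the aliquot = 1/3 × 7.878 × 10^-4 = 2.626 × 10^-4 mol
[BrO3^-] = 2.626 × 10^-4 / 0.02509 = 0.01047 mol/L

0.01047 M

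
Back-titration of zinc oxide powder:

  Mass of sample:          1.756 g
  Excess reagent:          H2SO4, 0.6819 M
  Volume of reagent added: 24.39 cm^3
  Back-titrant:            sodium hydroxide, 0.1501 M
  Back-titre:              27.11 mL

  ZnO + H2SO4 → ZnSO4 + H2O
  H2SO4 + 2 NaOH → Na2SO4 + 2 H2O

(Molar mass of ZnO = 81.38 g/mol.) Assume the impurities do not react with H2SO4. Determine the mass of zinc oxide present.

n(H2SO4) added = 0.02439 × 0.6819 = 0.01663 mol
n(NaOH) used in back-titration = 0.02711 × 0.1501 = 4.069 × 10^-3 mol
From the 1:2 ratio, n(H2SO4) left over = 1/2 × 4.069 × 10^-3 = 2.035 × 10^-3 mol
n(H2SO4) consumed by analyte = 0.01663 − 2.035 × 10^-3 = 0.01460 mol
n(ZnO) = 0.01460 mol (1:1 ratio)
mass of ZnO = 0.01460 × 81.38 = 1.188 g

1.188 g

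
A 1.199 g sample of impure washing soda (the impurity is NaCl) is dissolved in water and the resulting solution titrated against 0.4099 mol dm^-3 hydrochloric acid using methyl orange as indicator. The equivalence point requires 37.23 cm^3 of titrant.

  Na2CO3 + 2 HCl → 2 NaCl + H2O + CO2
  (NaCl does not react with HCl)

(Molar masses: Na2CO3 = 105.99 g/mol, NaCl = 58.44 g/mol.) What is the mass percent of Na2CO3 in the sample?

n(HCl) = 0.03723 × 0.4099 = 0.01526 mol
Let x = n(Na2CO3), y = n(NaCl).
Titrant: 2x = 0.01526;  mass: 105.99x + 58.44y = 1.199
Solving, x = 7.630 × 10^-3 mol, y = 6.678 × 10^-3 mol
mass of Na2CO3 = 7.630 × 10^-3 × 105.99 = 0.8087 g
% Na2CO3 = 0.8087 / 1.199 × 100 = 67.45 %

67.45 %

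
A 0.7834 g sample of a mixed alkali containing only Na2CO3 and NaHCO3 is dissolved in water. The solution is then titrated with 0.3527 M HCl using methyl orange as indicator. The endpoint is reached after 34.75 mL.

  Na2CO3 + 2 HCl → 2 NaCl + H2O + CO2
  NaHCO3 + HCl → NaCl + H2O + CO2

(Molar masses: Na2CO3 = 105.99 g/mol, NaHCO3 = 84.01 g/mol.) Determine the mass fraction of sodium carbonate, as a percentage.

53.71 %

n(HCl) = 0.03475 × 0.3527 = 0.01226 mol
Let x = n(Na2CO3), y = n(NaHCO3).
Titrant: 2x + 1y = 0.01226;  mass: 105.99x + 84.01y = 0.7834
Solving, x = 3.970 × 10^-3 mol, y = 4.316 × 10^-3 mol
mass of Na2CO3 = 3.970 × 10^-3 × 105.99 = 0.4208 g
% Na2CO3 = 0.4208 / 0.7834 × 100 = 53.71 %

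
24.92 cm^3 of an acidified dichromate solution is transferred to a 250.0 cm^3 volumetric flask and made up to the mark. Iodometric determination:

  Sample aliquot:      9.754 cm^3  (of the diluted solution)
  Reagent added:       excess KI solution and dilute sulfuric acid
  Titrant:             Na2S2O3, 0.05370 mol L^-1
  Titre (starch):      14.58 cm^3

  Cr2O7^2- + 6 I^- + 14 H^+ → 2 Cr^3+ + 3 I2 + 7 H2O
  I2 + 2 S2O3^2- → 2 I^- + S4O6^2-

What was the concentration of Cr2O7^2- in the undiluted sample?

n(S2O3^2-) = 0.01458 × 0.05370 = 7.829 × 10^-4 mol
n(I2) = n(S2O3^2-)/2 = 3.915 × 10^-4 mol
From the 1:3 ratio, n(Cr2O7^2-) in the aliquot = 1/3 × 3.915 × 10^-4 = 1.305 × 10^-4 mol
[Cr2O7^2-]_dilute = 1.305 × 10^-4 / 0.009754 = 0.01338 mol/L
[Cr2O7^2-]_original = 0.01338 × 250.0/24.92 = 0.1342 mol/L

0.1342 mol/L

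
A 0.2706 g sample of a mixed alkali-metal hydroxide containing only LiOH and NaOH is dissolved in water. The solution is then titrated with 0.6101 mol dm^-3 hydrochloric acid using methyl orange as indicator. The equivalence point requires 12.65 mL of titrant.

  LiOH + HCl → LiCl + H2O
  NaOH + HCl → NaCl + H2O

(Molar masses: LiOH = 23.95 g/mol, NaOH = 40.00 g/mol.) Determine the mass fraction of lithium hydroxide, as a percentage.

n(HCl) = 0.01265 × 0.6101 = 7.718 × 10^-3 mol
Let x = n(LiOH), y = n(NaOH).
Titrant: 1x + 1y = 7.718 × 10^-3;  mass: 23.95x + 40.00y = 0.2706
Solving, x = 2.374 × 10^-3 mol, y = 5.343 × 10^-3 mol
mass of LiOH = 2.374 × 10^-3 × 23.95 = 0.05687 g
% LiOH = 0.05687 / 0.2706 × 100 = 21.02 %

21.02 %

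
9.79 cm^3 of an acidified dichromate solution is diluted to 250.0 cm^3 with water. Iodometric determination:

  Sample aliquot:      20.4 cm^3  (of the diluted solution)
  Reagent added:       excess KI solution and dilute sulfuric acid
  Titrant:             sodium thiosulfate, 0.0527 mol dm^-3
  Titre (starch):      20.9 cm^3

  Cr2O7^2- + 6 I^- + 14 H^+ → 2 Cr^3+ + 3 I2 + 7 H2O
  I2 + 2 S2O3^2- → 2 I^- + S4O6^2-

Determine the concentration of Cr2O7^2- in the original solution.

0.230 mol/L

n(S2O3^2-) = 0.0209 × 0.0527 = 1.10 × 10^-3 mol
n(I2) = n(S2O3^2-)/2 = 5.51 × 10^-4 mol
From the 1:3 ratio, n(Cr2O7^2-) in the aliquot = 1/3 × 5.51 × 10^-4 = 1.84 × 10^-4 mol
[Cr2O7^2-]_dilute = 1.84 × 10^-4 / 0.0204 = 0.00900 mol/L
[Cr2O7^2-]_original = 0.00900 × 250.0/9.79 = 0.230 mol/L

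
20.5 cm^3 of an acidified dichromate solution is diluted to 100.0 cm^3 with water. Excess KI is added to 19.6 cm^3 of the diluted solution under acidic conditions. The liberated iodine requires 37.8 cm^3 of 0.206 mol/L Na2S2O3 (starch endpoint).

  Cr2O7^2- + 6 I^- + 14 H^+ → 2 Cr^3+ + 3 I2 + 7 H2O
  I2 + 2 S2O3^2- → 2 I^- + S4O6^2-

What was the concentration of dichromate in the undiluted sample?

0.323 mol/L

n(S2O3^2-) = 0.0378 × 0.206 = 7.79 × 10^-3 mol
n(I2) = n(S2O3^2-)/2 = 3.89 × 10^-3 mol
From the 1:3 ratio, n(Cr2O7^2-) in the aliquot = 1/3 × 3.89 × 10^-3 = 1.30 × 10^-3 mol
[Cr2O7^2-]_dilute = 1.30 × 10^-3 / 0.0196 = 0.0662 mol/L
[Cr2O7^2-]_original = 0.0662 × 100.0/20.5 = 0.323 mol/L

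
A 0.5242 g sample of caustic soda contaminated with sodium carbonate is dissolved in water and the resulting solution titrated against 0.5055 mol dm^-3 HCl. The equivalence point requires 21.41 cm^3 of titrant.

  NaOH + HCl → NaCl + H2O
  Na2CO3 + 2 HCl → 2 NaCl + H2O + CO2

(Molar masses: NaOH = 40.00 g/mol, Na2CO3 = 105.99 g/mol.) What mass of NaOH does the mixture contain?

0.1519 g

n(HCl) = 0.02141 × 0.5055 = 0.01082 mol
Let x = n(NaOH), y = n(Na2CO3).
Titrant: 1x + 2y = 0.01082;  mass: 40.00x + 105.99y = 0.5242
Solving, x = 3.798 × 10^-3 mol, y = 3.512 × 10^-3 mol
mass of NaOH = 3.798 × 10^-3 × 40.00 = 0.1519 g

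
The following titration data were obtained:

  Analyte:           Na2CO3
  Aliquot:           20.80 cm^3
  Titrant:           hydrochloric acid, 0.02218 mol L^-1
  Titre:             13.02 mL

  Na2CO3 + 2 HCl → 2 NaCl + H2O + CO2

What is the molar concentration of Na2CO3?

n(HCl) = 0.01302 L × 0.02218 mol/L = 2.888 × 10^-4 mol
From the 1:2 mole ratio, n(Na2CO3) = 1/2 × 2.888 × 10^-4 = 1.444 × 10^-4 mol
[Na2CO3] = 1.444 × 10^-4 mol / 0.02080 L = 0.006942 mol/L

0.006942 mol/L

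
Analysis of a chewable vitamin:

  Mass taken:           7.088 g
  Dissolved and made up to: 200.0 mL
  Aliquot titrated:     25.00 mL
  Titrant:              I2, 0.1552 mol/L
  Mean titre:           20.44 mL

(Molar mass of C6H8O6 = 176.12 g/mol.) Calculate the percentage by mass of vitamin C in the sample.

63.06 %

C6H8O6 + I2 → C6H6O6 + 2 HI
n(I2) per titration = 0.02044 × 0.1552 = 3.172 × 10^-3 mol
n(C6H8O6) in each aliquot = 3.172 × 10^-3 mol (1:1 ratio)
n(C6H8O6) in the whole flask = 3.172 × 10^-3 × 200.0/25.00 = 0.02538 mol
mass of C6H8O6 = 0.02538 × 176.12 = 4.470 g
% C6H8O6 = 4.470 / 7.088 × 100 = 63.06 %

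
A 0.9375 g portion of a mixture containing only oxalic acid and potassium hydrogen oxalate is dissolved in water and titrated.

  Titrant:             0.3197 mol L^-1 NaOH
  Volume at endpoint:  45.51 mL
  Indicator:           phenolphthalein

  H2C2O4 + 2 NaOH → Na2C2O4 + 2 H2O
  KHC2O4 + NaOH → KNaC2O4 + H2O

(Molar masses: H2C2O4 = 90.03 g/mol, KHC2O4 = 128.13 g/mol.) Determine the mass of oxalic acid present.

n(NaOH) = 0.04551 × 0.3197 = 0.01455 mol
Let x = n(H2C2O4), y = n(KHC2O4).
Titrant: 2x + 1y = 0.01455;  mass: 90.03x + 128.13y = 0.9375
Solving, x = 5.575 × 10^-3 mol, y = 3.400 × 10^-3 mol
mass of H2C2O4 = 5.575 × 10^-3 × 90.03 = 0.5019 g

0.5019 g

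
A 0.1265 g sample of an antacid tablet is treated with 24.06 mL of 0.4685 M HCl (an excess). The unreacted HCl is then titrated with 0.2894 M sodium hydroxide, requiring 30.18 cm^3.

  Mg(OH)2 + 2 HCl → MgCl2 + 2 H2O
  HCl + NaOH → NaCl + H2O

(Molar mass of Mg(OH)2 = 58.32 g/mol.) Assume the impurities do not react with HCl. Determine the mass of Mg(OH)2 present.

n(HCl) added = 0.02406 × 0.4685 = 0.01127 mol
n(NaOH) used in back-titration = 0.03018 × 0.2894 = 8.734 × 10^-3 mol
n(HCl) left over = 8.734 × 10^-3 mol (1:1 ratio)
n(HCl) consumed by analyte = 0.01127 − 8.734 × 10^-3 = 2.538 × 10^-3 mol
From the 1:2 ratio, n(Mg(OH)2) = 1/2 × 2.538 × 10^-3 = 1.269 × 10^-3 mol
mass of Mg(OH)2 = 1.269 × 10^-3 × 58.32 = 0.07401 g

0.07401 g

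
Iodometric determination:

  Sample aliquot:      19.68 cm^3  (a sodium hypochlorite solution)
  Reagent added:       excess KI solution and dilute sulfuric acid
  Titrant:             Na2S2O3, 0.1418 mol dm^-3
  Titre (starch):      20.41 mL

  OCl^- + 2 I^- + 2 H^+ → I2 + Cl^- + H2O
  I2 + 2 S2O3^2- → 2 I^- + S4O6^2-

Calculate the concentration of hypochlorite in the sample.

n(S2O3^2-) = 0.02041 × 0.1418 = 2.894 × 10^-3 mol
n(I2) = n(S2O3^2-)/2 = 1.447 × 10^-3 mol
n(OCl^-) in the aliquot = 1.447 × 10^-3 mol (1:1 ratio)
[OCl^-] = 1.447 × 10^-3 / 0.01968 = 0.07353 mol/L

0.07353 mol/L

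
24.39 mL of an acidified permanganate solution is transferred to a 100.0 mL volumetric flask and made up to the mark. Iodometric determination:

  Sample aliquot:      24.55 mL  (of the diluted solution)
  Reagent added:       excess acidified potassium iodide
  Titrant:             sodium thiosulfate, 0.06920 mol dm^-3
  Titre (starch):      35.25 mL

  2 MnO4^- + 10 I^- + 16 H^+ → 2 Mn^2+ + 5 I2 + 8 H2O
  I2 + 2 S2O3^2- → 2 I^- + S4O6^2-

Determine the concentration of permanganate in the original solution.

0.08148 mol/L

n(S2O3^2-) = 0.03525 × 0.06920 = 2.439 × 10^-3 mol
n(I2) = n(S2O3^2-)/2 = 1.220 × 10^-3 mol
From the 2:5 ratio, n(MnO4^-) in the aliquot = 2/5 × 1.220 × 10^-3 = 4.879 × 10^-4 mol
[MnO4^-]_dilute = 4.879 × 10^-4 / 0.02455 = 0.01987 mol/L
[MnO4^-]_original = 0.01987 × 100.0/24.39 = 0.08148 mol/L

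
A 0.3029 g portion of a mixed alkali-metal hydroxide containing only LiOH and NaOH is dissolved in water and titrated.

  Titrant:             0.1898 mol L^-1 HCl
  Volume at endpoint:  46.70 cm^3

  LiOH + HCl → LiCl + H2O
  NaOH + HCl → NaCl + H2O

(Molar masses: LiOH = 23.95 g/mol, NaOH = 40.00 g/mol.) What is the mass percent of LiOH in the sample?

n(HCl) = 0.04670 × 0.1898 = 8.864 × 10^-3 mol
Let x = n(LiOH), y = n(NaOH).
Titrant: 1x + 1y = 8.864 × 10^-3;  mass: 23.95x + 40.00y = 0.3029
Solving, x = 3.218 × 10^-3 mol, y = 5.646 × 10^-3 mol
mass of LiOH = 3.218 × 10^-3 × 23.95 = 0.07707 g
% LiOH = 0.07707 / 0.3029 × 100 = 25.44 %

25.44 %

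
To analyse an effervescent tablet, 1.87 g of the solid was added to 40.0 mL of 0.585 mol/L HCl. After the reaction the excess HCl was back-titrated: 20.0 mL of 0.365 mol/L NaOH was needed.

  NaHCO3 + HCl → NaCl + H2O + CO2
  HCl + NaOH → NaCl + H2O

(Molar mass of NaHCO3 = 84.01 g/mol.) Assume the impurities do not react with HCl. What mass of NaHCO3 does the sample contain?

1.35 g

n(HCl) added = 0.0400 × 0.585 = 0.0234 mol
n(NaOH) used in back-titration = 0.0200 × 0.365 = 7.30 × 10^-3 mol
n(HCl) left over = 7.30 × 10^-3 mol (1:1 ratio)
n(HCl) consumed by analyte = 0.0234 − 7.30 × 10^-3 = 0.0161 mol
n(NaHCO3) = 0.0161 mol (1:1 ratio)
mass of NaHCO3 = 0.0161 × 84.01 = 1.35 g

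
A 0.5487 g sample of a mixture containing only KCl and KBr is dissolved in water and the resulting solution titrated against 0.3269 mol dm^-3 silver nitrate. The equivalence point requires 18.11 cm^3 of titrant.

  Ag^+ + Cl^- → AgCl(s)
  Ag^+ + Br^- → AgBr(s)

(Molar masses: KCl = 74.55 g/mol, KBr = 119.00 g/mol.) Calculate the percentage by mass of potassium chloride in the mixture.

n(AgNO3) = 0.01811 × 0.3269 = 5.920 × 10^-3 mol
Let x = n(KCl), y = n(KBr).
Titrant: 1x + 1y = 5.920 × 10^-3;  mass: 74.55x + 119.00y = 0.5487
Solving, x = 3.505 × 10^-3 mol, y = 2.415 × 10^-3 mol
mass of KCl = 3.505 × 10^-3 × 74.55 = 0.2613 g
% KCl = 0.2613 / 0.5487 × 100 = 47.62 %

47.62 %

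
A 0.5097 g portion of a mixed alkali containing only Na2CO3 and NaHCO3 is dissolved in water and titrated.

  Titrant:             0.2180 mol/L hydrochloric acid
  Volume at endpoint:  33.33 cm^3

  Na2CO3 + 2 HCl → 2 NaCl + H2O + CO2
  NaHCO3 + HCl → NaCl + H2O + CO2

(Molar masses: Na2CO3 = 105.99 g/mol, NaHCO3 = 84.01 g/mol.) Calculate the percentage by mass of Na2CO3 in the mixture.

n(HCl) = 0.03333 × 0.2180 = 7.266 × 10^-3 mol
Let x = n(Na2CO3), y = n(NaHCO3).
Titrant: 2x + 1y = 7.266 × 10^-3;  mass: 105.99x + 84.01y = 0.5097
Solving, x = 1.624 × 10^-3 mol, y = 4.019 × 10^-3 mol
mass of Na2CO3 = 1.624 × 10^-3 × 105.99 = 0.1721 g
% Na2CO3 = 0.1721 / 0.5097 × 100 = 33.76 %

33.76 %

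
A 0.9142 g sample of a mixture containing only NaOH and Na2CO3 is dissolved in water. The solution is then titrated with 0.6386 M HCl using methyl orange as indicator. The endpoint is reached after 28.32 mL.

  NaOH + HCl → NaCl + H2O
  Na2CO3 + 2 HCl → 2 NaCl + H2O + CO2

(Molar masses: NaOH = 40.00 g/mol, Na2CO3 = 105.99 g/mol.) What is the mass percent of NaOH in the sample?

n(HCl) = 0.02832 × 0.6386 = 0.01809 mol
Let x = n(NaOH), y = n(Na2CO3).
Titrant: 1x + 2y = 0.01809;  mass: 40.00x + 105.99y = 0.9142
Solving, x = 3.403 × 10^-3 mol, y = 7.341 × 10^-3 mol
mass of NaOH = 3.403 × 10^-3 × 40.00 = 0.1361 g
% NaOH = 0.1361 / 0.9142 × 100 = 14.89 %

14.89 %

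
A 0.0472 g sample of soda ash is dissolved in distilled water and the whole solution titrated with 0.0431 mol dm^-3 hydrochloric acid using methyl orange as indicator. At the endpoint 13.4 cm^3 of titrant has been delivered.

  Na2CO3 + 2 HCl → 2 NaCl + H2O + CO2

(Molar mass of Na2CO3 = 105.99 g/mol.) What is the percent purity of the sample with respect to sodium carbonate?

n(HCl) = 0.0134 L × 0.0431 mol/L = 5.78 × 10^-4 mol
From the 1:2 ratio, n(Na2CO3) = 1/2 × 5.78 × 10^-4 = 2.89 × 10^-4 mol
mass of Na2CO3 = 2.89 × 10^-4 × 105.99 g/mol = 0.0306 g
% Na2CO3 = 0.0306 / 0.0472 × 100 = 64.8 %

64.8 %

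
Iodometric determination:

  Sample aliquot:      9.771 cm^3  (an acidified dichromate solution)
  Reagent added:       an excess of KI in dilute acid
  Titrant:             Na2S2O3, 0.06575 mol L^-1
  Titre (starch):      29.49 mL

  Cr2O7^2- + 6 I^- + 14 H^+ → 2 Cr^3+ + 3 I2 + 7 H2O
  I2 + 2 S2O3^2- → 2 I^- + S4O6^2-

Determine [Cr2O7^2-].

0.03307 mol/L

n(S2O3^2-) = 0.02949 × 0.06575 = 1.939 × 10^-3 mol
n(I2) = n(S2O3^2-)/2 = 9.695 × 10^-4 mol
From the 1:3 ratio, n(Cr2O7^2-) in the aliquot = 1/3 × 9.695 × 10^-4 = 3.232 × 10^-4 mol
[Cr2O7^2-] = 3.232 × 10^-4 / 0.009771 = 0.03307 mol/L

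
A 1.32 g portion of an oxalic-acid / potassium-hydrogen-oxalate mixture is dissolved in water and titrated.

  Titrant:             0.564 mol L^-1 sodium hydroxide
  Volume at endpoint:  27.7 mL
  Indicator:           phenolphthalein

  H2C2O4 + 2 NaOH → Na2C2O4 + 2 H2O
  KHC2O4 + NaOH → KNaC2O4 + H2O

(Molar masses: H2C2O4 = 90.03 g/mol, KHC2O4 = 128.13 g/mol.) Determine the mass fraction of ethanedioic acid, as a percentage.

n(NaOH) = 0.0277 × 0.564 = 0.0156 mol
Let x = n(H2C2O4), y = n(KHC2O4).
Titrant: 2x + 1y = 0.0156;  mass: 90.03x + 128.13y = 1.32
Solving, x = 4.10 × 10^-3 mol, y = 7.42 × 10^-3 mol
mass of H2C2O4 = 4.10 × 10^-3 × 90.03 = 0.369 g
% H2C2O4 = 0.369 / 1.32 × 100 = 28.0 %

28.0 %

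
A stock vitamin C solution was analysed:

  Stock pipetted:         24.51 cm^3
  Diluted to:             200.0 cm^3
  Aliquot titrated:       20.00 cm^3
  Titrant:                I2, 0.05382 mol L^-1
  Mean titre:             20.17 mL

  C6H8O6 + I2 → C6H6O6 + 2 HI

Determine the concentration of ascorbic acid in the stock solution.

0.4429 mol/L

n(I2) = 0.02017 × 0.05382 = 1.086 × 10^-3 mol
n(C6H8O6) in the aliquot = 1.086 × 10^-3 mol (1:1 ratio)
[C6H8O6]_dilute = 1.086 × 10^-3 / 0.02000 = 0.05428 mol/L
Dilution factor = 200.0 / 24.51 = 8.160
[C6H8O6]_stock = 0.05428 × 8.160 = 0.4429 mol/L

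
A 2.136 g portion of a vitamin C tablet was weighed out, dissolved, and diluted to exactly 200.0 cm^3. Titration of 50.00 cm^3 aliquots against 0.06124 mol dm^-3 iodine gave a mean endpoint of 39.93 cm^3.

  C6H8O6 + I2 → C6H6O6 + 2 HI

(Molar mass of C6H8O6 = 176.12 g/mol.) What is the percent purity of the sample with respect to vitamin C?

80.65 %

n(I2) per titration = 0.03993 × 0.06124 = 2.445 × 10^-3 mol
n(C6H8O6) in each aliquot = 2.445 × 10^-3 mol (1:1 ratio)
n(C6H8O6) in the whole flask = 2.445 × 10^-3 × 200.0/50.00 = 9.781 × 10^-3 mol
mass of C6H8O6 = 9.781 × 10^-3 × 176.12 = 1.723 g
% C6H8O6 = 1.723 / 2.136 × 100 = 80.65 %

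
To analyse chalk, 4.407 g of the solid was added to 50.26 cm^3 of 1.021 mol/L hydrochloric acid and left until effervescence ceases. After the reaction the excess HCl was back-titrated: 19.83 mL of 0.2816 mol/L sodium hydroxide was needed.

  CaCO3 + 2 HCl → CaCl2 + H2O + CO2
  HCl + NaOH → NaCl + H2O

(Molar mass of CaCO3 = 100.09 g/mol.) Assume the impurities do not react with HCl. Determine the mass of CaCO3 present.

2.289 g

n(HCl) added = 0.05026 × 1.021 = 0.05132 mol
n(NaOH) used in back-titration = 0.01983 × 0.2816 = 5.584 × 10^-3 mol
n(HCl) left over = 5.584 × 10^-3 mol (1:1 ratio)
n(HCl) consumed by analyte = 0.05132 − 5.584 × 10^-3 = 0.04573 mol
From the 1:2 ratio, n(CaCO3) = 1/2 × 0.04573 = 0.02287 mol
mass of CaCO3 = 0.02287 × 100.09 = 2.289 g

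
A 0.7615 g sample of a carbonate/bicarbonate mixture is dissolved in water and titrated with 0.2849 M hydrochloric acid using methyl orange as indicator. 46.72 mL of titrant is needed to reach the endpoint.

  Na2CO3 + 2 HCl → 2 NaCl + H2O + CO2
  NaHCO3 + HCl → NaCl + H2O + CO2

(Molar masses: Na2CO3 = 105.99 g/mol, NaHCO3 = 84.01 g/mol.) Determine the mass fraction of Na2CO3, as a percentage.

n(HCl) = 0.04672 × 0.2849 = 0.01331 mol
Let x = n(Na2CO3), y = n(NaHCO3).
Titrant: 2x + 1y = 0.01331;  mass: 105.99x + 84.01y = 0.7615
Solving, x = 5.751 × 10^-3 mol, y = 1.809 × 10^-3 mol
mass of Na2CO3 = 5.751 × 10^-3 × 105.99 = 0.6095 g
% Na2CO3 = 0.6095 / 0.7615 × 100 = 80.04 %

80.04 %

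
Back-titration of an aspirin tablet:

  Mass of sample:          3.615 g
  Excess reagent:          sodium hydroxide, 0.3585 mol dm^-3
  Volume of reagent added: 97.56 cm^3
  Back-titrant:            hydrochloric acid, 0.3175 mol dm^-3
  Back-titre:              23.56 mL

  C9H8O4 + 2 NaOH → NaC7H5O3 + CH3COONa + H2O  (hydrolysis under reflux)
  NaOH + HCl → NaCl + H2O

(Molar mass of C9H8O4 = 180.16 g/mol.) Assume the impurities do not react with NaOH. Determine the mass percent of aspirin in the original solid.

n(NaOH) added = 0.09756 × 0.3585 = 0.03498 mol
n(HCl) used in back-titration = 0.02356 × 0.3175 = 7.480 × 10^-3 mol
n(NaOH) left over = 7.480 × 10^-3 mol (1:1 ratio)
n(NaOH) consumed by analyte = 0.03498 − 7.480 × 10^-3 = 0.02749 mol
From the 1:2 ratio, n(C9H8O4) = 1/2 × 0.02749 = 0.01375 mol
mass of C9H8O4 = 0.01375 × 180.16 = 2.477 g
% C9H8O4 = 2.477 / 3.615 × 100 = 68.51 %

68.51 %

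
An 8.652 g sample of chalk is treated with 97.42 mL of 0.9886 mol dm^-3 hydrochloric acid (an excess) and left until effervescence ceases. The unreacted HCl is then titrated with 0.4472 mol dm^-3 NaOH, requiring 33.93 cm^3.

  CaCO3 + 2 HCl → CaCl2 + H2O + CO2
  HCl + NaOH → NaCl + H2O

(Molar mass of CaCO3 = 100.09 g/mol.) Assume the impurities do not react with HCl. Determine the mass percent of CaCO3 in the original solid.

n(HCl) added = 0.09742 × 0.9886 = 0.09631 mol
n(NaOH) used in back-titration = 0.03393 × 0.4472 = 0.01517 mol
n(HCl) left over = 0.01517 mol (1:1 ratio)
n(HCl) consumed by analyte = 0.09631 − 0.01517 = 0.08114 mol
From the 1:2 ratio, n(CaCO3) = 1/2 × 0.08114 = 0.04057 mol
mass of CaCO3 = 0.04057 × 100.09 = 4.060 g
% CaCO3 = 4.060 / 8.652 × 100 = 46.93 %

46.93 %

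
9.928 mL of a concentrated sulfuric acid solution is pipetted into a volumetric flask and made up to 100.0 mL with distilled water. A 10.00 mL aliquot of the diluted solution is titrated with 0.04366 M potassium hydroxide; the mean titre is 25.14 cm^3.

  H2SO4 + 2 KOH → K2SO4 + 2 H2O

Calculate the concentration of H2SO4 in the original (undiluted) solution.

0.5528 M

n(KOH) = 0.02514 × 0.04366 = 1.098 × 10^-3 mol
From the 1:2 ratio, n(H2SO4) in the aliquot = 1/2 × 1.098 × 10^-3 = 5.488 × 10^-4 mol
[H2SO4]_dilute = 5.488 × 10^-4 / 0.01000 = 0.05488 mol/L
Dilution factor = 100.0 / 9.928 = 10.07
[H2SO4]_stock = 0.05488 × 10.07 = 0.5528 mol/L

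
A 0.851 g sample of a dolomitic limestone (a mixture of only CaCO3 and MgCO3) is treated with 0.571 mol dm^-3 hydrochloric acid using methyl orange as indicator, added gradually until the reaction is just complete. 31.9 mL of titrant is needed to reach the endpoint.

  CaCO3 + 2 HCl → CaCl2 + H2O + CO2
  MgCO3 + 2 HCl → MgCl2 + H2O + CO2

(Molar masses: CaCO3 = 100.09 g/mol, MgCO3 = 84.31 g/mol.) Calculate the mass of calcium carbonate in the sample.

n(HCl) = 0.0319 × 0.571 = 0.0182 mol
Let x = n(CaCO3), y = n(MgCO3).
Titrant: 2x + 2y = 0.0182;  mass: 100.09x + 84.31y = 0.851
Solving, x = 5.27 × 10^-3 mol, y = 3.84 × 10^-3 mol
mass of CaCO3 = 5.27 × 10^-3 × 100.09 = 0.527 g

0.527 g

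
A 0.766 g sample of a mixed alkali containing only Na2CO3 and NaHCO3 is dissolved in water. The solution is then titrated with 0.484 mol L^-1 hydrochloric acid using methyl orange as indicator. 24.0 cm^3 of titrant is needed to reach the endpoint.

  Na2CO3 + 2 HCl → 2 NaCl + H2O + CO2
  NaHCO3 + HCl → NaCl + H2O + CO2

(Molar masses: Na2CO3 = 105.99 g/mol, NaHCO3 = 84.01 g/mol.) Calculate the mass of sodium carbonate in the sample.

n(HCl) = 0.0240 × 0.484 = 0.0116 mol
Let x = n(Na2CO3), y = n(NaHCO3).
Titrant: 2x + 1y = 0.0116;  mass: 105.99x + 84.01y = 0.766
Solving, x = 3.38 × 10^-3 mol, y = 4.85 × 10^-3 mol
mass of Na2CO3 = 3.38 × 10^-3 × 105.99 = 0.359 g

0.359 g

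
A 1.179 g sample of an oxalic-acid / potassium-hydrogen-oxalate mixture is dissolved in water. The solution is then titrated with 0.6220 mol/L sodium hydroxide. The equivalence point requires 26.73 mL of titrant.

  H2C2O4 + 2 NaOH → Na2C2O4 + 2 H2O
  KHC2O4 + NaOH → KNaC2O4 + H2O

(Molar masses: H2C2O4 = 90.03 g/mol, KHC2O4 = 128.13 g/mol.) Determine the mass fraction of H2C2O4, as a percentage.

n(NaOH) = 0.02673 × 0.6220 = 0.01663 mol
Let x = n(H2C2O4), y = n(KHC2O4).
Titrant: 2x + 1y = 0.01663;  mass: 90.03x + 128.13y = 1.179
Solving, x = 5.723 × 10^-3 mol, y = 5.181 × 10^-3 mol
mass of H2C2O4 = 5.723 × 10^-3 × 90.03 = 0.5152 g
% H2C2O4 = 0.5152 / 1.179 × 100 = 43.70 %

43.70 %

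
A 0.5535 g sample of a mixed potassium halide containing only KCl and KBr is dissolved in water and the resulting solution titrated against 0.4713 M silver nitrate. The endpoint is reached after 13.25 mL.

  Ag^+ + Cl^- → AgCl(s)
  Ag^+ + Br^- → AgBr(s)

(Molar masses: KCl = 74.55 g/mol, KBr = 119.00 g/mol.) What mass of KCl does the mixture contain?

n(AgNO3) = 0.01325 × 0.4713 = 6.245 × 10^-3 mol
Let x = n(KCl), y = n(KBr).
Titrant: 1x + 1y = 6.245 × 10^-3;  mass: 74.55x + 119.00y = 0.5535
Solving, x = 4.266 × 10^-3 mol, y = 1.979 × 10^-3 mol
mass of KCl = 4.266 × 10^-3 × 74.55 = 0.3180 g

0.3180 g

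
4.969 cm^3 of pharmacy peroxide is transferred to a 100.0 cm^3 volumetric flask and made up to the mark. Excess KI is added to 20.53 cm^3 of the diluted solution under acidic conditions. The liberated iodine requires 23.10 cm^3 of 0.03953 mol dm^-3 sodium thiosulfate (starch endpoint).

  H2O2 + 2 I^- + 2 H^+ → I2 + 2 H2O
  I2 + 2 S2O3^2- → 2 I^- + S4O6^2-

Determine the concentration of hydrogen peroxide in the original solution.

0.4476 mol/L

n(S2O3^2-) = 0.02310 × 0.03953 = 9.131 × 10^-4 mol
n(I2) = n(S2O3^2-)/2 = 4.566 × 10^-4 mol
n(H2O2) in the aliquot = 4.566 × 10^-4 mol (1:1 ratio)
[H2O2]_dilute = 4.566 × 10^-4 / 0.02053 = 0.02224 mol/L
[H2O2]_original = 0.02224 × 100.0/4.969 = 0.4476 mol/L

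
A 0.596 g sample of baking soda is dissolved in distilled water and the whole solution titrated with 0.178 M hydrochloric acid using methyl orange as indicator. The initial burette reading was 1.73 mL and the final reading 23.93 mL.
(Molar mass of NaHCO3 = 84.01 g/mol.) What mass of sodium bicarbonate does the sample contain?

NaHCO3 + HCl → NaCl + H2O + CO2
n(HCl) = 0.0222 L × 0.178 mol/L = 3.95 × 10^-3 mol
n(NaHCO3) = 3.95 × 10^-3 mol (1:1 ratio)
mass of NaHCO3 = 3.95 × 10^-3 × 84.01 g/mol = 0.332 g

0.332 g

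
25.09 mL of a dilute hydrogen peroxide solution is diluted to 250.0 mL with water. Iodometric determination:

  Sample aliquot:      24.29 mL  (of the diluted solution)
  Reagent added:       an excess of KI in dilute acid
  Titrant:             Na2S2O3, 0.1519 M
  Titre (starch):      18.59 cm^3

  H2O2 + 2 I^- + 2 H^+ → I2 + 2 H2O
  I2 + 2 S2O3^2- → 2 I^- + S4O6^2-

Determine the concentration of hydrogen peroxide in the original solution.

n(S2O3^2-) = 0.01859 × 0.1519 = 2.824 × 10^-3 mol
n(I2) = n(S2O3^2-)/2 = 1.412 × 10^-3 mol
n(H2O2) in the aliquot = 1.412 × 10^-3 mol (1:1 ratio)
[H2O2]_dilute = 1.412 × 10^-3 / 0.02429 = 0.05813 mol/L
[H2O2]_original = 0.05813 × 250.0/25.09 = 0.5792 mol/L

0.5792 M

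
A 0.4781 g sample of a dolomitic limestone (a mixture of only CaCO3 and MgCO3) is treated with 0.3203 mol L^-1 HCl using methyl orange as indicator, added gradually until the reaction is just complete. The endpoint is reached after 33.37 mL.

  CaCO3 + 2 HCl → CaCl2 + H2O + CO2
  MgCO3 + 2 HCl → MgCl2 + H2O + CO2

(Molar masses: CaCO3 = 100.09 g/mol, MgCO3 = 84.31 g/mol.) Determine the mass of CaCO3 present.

0.1746 g

n(HCl) = 0.03337 × 0.3203 = 0.01069 mol
Let x = n(CaCO3), y = n(MgCO3).
Titrant: 2x + 2y = 0.01069;  mass: 100.09x + 84.31y = 0.4781
Solving, x = 1.745 × 10^-3 mol, y = 3.600 × 10^-3 mol
mass of CaCO3 = 1.745 × 10^-3 × 100.09 = 0.1746 g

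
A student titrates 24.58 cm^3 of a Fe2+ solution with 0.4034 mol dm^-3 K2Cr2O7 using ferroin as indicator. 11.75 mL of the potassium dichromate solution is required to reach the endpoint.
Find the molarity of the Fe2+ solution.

1.157 mol/L

Cr2O7^2- + 6 Fe^2+ + 14 H^+ → 2 Cr^3+ + 6 Fe^3+ + 7 H2O
n(K2Cr2O7) = 0.01175 L × 0.4034 mol/L = 4.740 × 10^-3 mol
From the 6:1 mole ratio, n(Fe2+) = 6/1 × 4.740 × 10^-3 = 0.02844 mol
[Fe2+] = 0.02844 mol / 0.02458 L = 1.157 mol/L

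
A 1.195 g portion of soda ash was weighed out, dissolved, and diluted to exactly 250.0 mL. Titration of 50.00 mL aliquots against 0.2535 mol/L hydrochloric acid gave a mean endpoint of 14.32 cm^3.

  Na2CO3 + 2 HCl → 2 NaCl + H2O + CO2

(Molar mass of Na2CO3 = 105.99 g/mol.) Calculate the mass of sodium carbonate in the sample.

n(HCl) per titration = 0.01432 × 0.2535 = 3.630 × 10^-3 mol
From the 1:2 ratio, n(Na2CO3) in each aliquot = 1/2 × 3.630 × 10^-3 = 1.815 × 10^-3 mol
n(Na2CO3) in the whole flask = 1.815 × 10^-3 × 250.0/50.00 = 9.075 × 10^-3 mol
mass of Na2CO3 = 9.075 × 10^-3 × 105.99 = 0.9619 g

0.9619 g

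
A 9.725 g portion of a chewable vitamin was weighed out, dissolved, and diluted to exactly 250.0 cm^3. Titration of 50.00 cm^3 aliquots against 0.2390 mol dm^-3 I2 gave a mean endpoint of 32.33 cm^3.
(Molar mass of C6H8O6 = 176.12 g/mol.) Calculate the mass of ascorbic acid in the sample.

6.804 g

C6H8O6 + I2 → C6H6O6 + 2 HI
n(I2) per titration = 0.03233 × 0.2390 = 7.727 × 10^-3 mol
n(C6H8O6) in each aliquot = 7.727 × 10^-3 mol (1:1 ratio)
n(C6H8O6) in the whole flask = 7.727 × 10^-3 × 250.0/50.00 = 0.03863 mol
mass of C6H8O6 = 0.03863 × 176.12 = 6.804 g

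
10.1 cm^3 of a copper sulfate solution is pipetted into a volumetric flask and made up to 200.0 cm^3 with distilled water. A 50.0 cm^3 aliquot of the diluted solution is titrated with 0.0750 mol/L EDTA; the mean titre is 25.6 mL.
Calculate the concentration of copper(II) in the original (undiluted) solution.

Cu^2+ + EDTA^4- → [Cu(EDTA)]^2-
n(EDTA) = 0.0256 × 0.0750 = 1.92 × 10^-3 mol
n(Cu2+) in the aliquot = 1.92 × 10^-3 mol (1:1 ratio)
[Cu2+]_dilute = 1.92 × 10^-3 / 0.0500 = 0.0384 mol/L
Dilution factor = 200.0 / 10.1 = 19.80
[Cu2+]_stock = 0.0384 × 19.80 = 0.760 mol/L

0.760 mol/L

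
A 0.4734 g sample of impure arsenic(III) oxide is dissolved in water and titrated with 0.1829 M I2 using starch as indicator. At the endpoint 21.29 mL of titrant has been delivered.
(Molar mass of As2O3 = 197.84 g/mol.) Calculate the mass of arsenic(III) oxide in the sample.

As2O3 + 2 I2 + 2 H2O → As2O5 + 4 HI
n(I2) = 0.02129 L × 0.1829 mol/L = 3.894 × 10^-3 mol
From the 1:2 ratio, n(As2O3) = 1/2 × 3.894 × 10^-3 = 1.947 × 10^-3 mol
mass of As2O3 = 1.947 × 10^-3 × 197.84 g/mol = 0.3852 g

0.3852 g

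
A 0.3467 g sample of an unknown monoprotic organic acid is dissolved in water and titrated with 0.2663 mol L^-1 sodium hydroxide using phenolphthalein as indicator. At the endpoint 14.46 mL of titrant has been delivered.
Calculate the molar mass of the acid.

90.04 g/mol

n(NaOH) = 0.01446 L × 0.2663 mol/L = 3.851 × 10^-3 mol
n(HA) = 3.851 × 10^-3 mol (1:1 ratio)
M = m / n = 0.3467 g / 3.851 × 10^-3 mol = 90.04 g/mol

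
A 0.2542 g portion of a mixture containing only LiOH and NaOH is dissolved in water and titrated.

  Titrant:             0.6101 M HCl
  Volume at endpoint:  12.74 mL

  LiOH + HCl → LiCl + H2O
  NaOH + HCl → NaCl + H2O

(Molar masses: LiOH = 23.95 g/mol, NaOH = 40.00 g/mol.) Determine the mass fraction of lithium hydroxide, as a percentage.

33.29 %

n(HCl) = 0.01274 × 0.6101 = 7.773 × 10^-3 mol
Let x = n(LiOH), y = n(NaOH).
Titrant: 1x + 1y = 7.773 × 10^-3;  mass: 23.95x + 40.00y = 0.2542
Solving, x = 3.533 × 10^-3 mol, y = 4.240 × 10^-3 mol
mass of LiOH = 3.533 × 10^-3 × 23.95 = 0.08462 g
% LiOH = 0.08462 / 0.2542 × 100 = 33.29 %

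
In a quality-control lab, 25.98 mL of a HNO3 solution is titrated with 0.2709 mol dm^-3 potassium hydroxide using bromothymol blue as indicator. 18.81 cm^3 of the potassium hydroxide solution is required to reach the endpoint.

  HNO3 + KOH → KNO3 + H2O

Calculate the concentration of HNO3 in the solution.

n(KOH) = 0.01881 L × 0.2709 mol/L = 5.096 × 10^-3 mol
n(HNO3) = 5.096 × 10^-3 mol (1:1 mole ratio)
[HNO3] = 5.096 × 10^-3 mol / 0.02598 L = 0.1961 mol/L

0.1961 mol/L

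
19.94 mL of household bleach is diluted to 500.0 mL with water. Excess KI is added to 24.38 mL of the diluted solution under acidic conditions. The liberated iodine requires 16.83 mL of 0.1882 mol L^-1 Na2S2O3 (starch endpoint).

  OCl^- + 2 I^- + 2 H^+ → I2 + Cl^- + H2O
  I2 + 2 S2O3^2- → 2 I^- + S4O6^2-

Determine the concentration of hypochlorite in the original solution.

1.629 mol/L

n(S2O3^2-) = 0.01683 × 0.1882 = 3.167 × 10^-3 mol
n(I2) = n(S2O3^2-)/2 = 1.584 × 10^-3 mol
n(OCl^-) in the aliquot = 1.584 × 10^-3 mol (1:1 ratio)
[OCl^-]_dilute = 1.584 × 10^-3 / 0.02438 = 0.06496 mol/L
[OCl^-]_original = 0.06496 × 500.0/19.94 = 1.629 mol/L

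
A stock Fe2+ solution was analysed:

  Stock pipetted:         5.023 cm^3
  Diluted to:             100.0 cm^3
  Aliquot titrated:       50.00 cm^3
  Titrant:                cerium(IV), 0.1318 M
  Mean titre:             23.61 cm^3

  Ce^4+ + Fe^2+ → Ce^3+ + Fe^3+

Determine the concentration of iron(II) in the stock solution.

1.239 M

n(Ce4+) = 0.02361 × 0.1318 = 3.112 × 10^-3 mol
n(Fe2+) in the aliquot = 3.112 × 10^-3 mol (1:1 ratio)
[Fe2+]_dilute = 3.112 × 10^-3 / 0.05000 = 0.06224 mol/L
Dilution factor = 100.0 / 5.023 = 19.91
[Fe2+]_stock = 0.06224 × 19.91 = 1.239 mol/L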